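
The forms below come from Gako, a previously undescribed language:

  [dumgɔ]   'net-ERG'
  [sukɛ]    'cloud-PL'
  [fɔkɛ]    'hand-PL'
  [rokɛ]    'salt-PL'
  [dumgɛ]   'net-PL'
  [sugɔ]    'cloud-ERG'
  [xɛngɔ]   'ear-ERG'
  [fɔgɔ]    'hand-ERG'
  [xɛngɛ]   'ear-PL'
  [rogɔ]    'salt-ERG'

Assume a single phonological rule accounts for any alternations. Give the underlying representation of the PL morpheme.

/-kɛ/

The PL morpheme has two allomorphs, [-gɛ] and [-kɛ].
By contrast the ERG suffix keeps its initial [g] throughout — that segment must be underlying.
The PL suffix is therefore /-kɛ/ underlyingly, with post-nasal voicing: voiceless stops become voiced after a nasal.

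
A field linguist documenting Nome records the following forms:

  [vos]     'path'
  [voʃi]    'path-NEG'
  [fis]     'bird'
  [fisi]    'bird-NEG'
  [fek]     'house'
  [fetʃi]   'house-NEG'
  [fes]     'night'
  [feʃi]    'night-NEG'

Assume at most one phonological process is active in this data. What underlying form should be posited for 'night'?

/feʃ/

The stem for 'night' ends in [s] in [fes] but [ʃ] in [feʃi].
If /s/ were underlying and a rule turned it into [ʃ] before the NEG suffix, 'bird' would also alternate; but it has [s] in both [fis] and [fisi].
The alternation reflects depalatalization: palato-alveolar /tʃ/ and /ʃ/ become [k] and [s] when no front vowel follows. /ʃ/ is underlying.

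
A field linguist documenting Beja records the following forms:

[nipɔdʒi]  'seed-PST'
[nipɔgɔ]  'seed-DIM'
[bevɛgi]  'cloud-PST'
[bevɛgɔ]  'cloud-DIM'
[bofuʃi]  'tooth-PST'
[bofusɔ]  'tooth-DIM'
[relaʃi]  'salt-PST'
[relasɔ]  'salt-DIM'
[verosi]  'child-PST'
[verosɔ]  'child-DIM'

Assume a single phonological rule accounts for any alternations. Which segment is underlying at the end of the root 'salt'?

'salt' shows [ʃ] ~ [s] at the end of the stem ([relaʃi] vs [relasɔ]).
If /s/ were underlying and a rule turned it into [ʃ] before the PST suffix, 'child' would also alternate; but it has [s] in both [verosi] and [verosɔ].
The alternation reflects depalatalization: palato-alveolar /dʒ/ and /ʃ/ become [g] and [s] when no front vowel follows. /ʃ/ is underlying.

/ʃ/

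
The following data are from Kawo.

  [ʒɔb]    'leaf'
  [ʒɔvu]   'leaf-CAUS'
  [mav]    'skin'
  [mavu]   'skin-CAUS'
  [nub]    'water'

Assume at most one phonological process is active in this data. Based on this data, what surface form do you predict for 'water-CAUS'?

[nuvu]

In [ʒɔb] and [ʒɔvu] the final segment of 'leaf' alternates: [b] ~ [v].
Compare 'skin', with invariant [v] in [mav] and [mavu]: an analysis with underlying /v/ and a rule producing [b] in isolation would wrongly predict alternation here too.
So /b/ is underlying, and a rule of intervocalic spirantization — voiced stops become fricatives between vowels — gives [v].
From [nub] the stem 'water' is /nub/; between vowels this yields [nuvu].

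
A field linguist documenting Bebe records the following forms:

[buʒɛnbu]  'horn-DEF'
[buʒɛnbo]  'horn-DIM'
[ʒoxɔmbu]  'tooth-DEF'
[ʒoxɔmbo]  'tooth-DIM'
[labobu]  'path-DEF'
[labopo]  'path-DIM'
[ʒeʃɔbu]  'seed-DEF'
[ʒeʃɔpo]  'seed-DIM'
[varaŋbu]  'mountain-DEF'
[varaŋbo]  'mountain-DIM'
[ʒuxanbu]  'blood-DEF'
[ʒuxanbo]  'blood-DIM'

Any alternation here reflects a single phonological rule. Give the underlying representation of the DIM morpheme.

/-po/

The DIM morpheme has two allomorphs, [-bo] and [-po].
The DEF suffix, which begins with [b], is invariant after every stem; so [b] is not altered by any rule here.
So the underlying form is /-po/, and voiceless stops become voiced after a nasal.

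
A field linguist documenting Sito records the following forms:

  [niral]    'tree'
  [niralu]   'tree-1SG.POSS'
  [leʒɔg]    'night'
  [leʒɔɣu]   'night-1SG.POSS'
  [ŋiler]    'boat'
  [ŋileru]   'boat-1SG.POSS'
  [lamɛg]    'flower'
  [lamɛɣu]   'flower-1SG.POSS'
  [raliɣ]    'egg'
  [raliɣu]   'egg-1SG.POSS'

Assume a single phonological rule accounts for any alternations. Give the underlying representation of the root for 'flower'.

/lamɛg/

In [lamɛg] and [lamɛɣu] the final segment of 'flower' alternates: [g] ~ [ɣ].
The stem 'egg' ([raliɣ], [raliɣu]) shows [ɣ] unchanged in both environments, so [ɣ] cannot be basic with [g] derived in isolation.
So /g/ is underlying, and a rule of intervocalic spirantization — voiced stops become fricatives between vowels — gives [ɣ].
The underlying form of 'flower' is therefore /lamɛg/.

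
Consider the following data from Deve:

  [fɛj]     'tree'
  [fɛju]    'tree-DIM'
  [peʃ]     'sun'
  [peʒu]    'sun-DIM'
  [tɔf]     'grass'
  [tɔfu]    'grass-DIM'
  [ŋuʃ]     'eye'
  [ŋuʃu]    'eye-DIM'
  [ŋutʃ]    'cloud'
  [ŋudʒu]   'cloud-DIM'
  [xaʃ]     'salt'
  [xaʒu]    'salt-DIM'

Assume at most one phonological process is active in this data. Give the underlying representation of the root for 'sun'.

/peʒ/

'sun' shows [ʃ] ~ [ʒ] at the end of the stem ([peʃ] vs [peʒu]).
But 'eye' keeps [ʃ] in both environments ([ŋuʃ], [ŋuʃu]), so there is no rule changing /ʃ/ to [ʒ] before the DIM suffix.
Therefore /ʒ/ is basic and [ʃ] is derived by word-final obstruent devoicing (voiced obstruents become voiceless word-finally).
The underlying form of 'sun' is therefore /peʒ/.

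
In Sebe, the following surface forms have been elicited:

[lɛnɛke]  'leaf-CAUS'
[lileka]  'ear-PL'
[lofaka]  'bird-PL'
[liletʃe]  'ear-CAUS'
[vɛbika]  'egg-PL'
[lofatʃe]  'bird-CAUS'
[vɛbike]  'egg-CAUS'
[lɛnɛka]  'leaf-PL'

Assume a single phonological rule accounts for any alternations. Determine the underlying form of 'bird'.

The stem for 'bird' ends in [k] in [lofaka] but [tʃ] in [lofatʃe].
The stem 'egg' ([vɛbika], [vɛbike]) shows [k] unchanged in both environments, so [k] cannot be basic with [tʃ] derived before the CAUS suffix.
Therefore /tʃ/ is basic and [k] is derived by depalatalization (palato-alveolar /tʃ/ becomes [k] when no front vowel follows).
The underlying form of 'bird' is therefore /lofatʃ/.

/lofatʃ/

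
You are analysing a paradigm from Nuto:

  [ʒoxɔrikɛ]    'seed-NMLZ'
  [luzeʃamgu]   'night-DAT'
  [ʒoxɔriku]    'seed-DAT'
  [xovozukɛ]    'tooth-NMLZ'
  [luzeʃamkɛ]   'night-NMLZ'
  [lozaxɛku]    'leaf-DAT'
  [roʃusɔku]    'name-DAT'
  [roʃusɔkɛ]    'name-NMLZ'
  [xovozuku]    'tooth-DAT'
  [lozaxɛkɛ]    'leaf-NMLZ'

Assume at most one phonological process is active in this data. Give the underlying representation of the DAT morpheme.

The DAT morpheme has two allomorphs, [-gu] and [-ku].
By contrast the NMLZ suffix keeps its initial [k] throughout — that segment must be underlying.
So the underlying form is /-gu/, and voiced stops become voiceless after a vowel.

/-gu/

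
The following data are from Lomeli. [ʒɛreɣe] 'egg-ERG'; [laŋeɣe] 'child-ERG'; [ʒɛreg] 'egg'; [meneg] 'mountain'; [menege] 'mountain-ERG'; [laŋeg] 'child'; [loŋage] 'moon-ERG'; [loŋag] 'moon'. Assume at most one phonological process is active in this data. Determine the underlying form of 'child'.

/laŋeɣ/

'child' shows [g] ~ [ɣ] at the end of the stem ([laŋeg] vs [laŋeɣe]).
Compare 'mountain', with invariant [g] in [meneg] and [menege]: an analysis with underlying /g/ and a rule producing [ɣ] before the ERG suffix would wrongly predict alternation here too.
Therefore /ɣ/ is basic and [g] is derived by word-final hardening (voiced fricatives become stops word-finally).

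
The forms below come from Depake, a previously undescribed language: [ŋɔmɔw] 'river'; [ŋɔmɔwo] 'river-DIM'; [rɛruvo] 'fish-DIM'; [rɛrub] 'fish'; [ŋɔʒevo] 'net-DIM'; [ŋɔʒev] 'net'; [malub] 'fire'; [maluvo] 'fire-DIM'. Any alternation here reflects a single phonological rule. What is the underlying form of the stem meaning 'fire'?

'fire' shows [v] ~ [b] at the end of the stem ([maluvo] vs [malub]).
The stem 'net' ([ŋɔʒevo], [ŋɔʒev]) shows [v] unchanged in both environments, so [v] cannot be basic with [b] derived in isolation.
Therefore /b/ is basic and [v] is derived by intervocalic spirantization (voiced stops become fricatives between vowels).
So 'fire' = /malub/.

/malub/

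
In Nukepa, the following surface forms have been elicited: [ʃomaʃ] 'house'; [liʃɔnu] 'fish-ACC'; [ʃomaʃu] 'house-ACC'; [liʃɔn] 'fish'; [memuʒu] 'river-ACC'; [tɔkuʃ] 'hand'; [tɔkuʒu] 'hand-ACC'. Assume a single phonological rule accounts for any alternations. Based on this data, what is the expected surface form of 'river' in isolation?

The root 'hand' surfaces as [tɔkuʃ] and [tɔkuʒu], with a stem-final [ʃ] ~ [ʒ] alternation.
If /ʃ/ were underlying and a rule turned it into [ʒ] before the ACC suffix, 'house' would also alternate; but it has [ʃ] in both [ʃomaʃ] and [ʃomaʃu].
The alternation reflects word-final obstruent devoicing: voiced obstruents become voiceless word-finally. /ʒ/ is underlying.
The one attested form of 'river', [memuʒu], shows underlying /memuʒ/. Applying the same rule word-finally gives [memuʃ].

[memuʃ]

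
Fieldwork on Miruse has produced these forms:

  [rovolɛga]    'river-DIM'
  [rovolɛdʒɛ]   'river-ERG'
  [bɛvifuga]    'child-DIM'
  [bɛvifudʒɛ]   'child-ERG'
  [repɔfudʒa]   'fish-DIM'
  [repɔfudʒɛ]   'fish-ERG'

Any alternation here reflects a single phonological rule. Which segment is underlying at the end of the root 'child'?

The root 'child' surfaces as [bɛvifuga] and [bɛvifudʒɛ], with a stem-final [g] ~ [dʒ] alternation.
The stem 'fish' ([repɔfudʒa], [repɔfudʒɛ]) shows [dʒ] unchanged in both environments, so [dʒ] cannot be basic with [g] derived before the DIM suffix.
The underlying segment must be /g/; /g/ becomes palato-alveolar [dʒ] before a front vowel, yielding [dʒ] there.

/g/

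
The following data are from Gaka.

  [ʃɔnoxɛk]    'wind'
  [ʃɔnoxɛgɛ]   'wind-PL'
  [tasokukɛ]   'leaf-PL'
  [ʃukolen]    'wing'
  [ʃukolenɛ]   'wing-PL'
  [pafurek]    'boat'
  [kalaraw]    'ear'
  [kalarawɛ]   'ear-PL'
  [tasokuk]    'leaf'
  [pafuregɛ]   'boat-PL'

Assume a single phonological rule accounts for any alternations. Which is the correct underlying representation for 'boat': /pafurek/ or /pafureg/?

'boat' shows [g] ~ [k] at the end of the stem ([pafuregɛ] vs [pafurek]).
Compare 'leaf', with invariant [k] in [tasokukɛ] and [tasokuk]: an analysis with underlying /k/ and a rule producing [g] before the PL suffix would wrongly predict alternation here too.
The underlying segment must be /g/; voiced obstruents become voiceless word-finally, yielding [k] there.

/pafureg/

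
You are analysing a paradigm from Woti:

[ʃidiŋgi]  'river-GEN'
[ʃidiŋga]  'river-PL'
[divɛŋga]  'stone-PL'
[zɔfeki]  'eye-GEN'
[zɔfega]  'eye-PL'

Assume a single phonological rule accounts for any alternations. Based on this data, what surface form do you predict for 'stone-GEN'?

[divɛŋgi]

The GEN suffix surfaces as [-gi] and [-ki], depending on the final segment of the stem.
The PL suffix, which begins with [g], is invariant after every stem; so [g] is not altered by any rule here.
The GEN suffix is therefore /-ki/ underlyingly, with post-nasal voicing: voiceless stops become voiced after a nasal.
After 'stone', which ends in a nasal, the suffix surfaces as [-gi], giving [divɛŋgi].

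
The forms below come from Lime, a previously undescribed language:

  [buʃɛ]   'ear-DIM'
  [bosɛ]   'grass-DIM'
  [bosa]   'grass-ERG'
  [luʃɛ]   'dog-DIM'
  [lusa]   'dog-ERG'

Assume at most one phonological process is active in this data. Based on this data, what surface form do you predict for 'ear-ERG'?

[busa]

The stem for 'dog' ends in [ʃ] in [luʃɛ] but [s] in [lusa].
The stem 'grass' ([bosɛ], [bosa]) shows [s] unchanged in both environments, so [s] cannot be basic with [ʃ] derived before the DIM suffix.
The underlying segment must be /ʃ/; palato-alveolar /ʃ/ becomes [s] when no front vowel follows, yielding [s] there.
From [buʃɛ] the stem 'ear' is /buʃ/; when no front vowel follows this yields [busa].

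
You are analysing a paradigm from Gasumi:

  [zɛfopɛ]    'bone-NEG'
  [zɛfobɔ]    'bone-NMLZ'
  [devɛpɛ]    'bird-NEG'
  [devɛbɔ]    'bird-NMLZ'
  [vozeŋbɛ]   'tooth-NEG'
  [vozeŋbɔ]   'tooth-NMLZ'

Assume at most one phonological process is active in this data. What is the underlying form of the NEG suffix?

/-pɛ/

The NEG morpheme has two allomorphs, [-bɛ] and [-pɛ].
By contrast the NMLZ suffix keeps its initial [b] throughout — that segment must be underlying.
So the underlying form is /-pɛ/, and voiceless stops become voiced after a nasal.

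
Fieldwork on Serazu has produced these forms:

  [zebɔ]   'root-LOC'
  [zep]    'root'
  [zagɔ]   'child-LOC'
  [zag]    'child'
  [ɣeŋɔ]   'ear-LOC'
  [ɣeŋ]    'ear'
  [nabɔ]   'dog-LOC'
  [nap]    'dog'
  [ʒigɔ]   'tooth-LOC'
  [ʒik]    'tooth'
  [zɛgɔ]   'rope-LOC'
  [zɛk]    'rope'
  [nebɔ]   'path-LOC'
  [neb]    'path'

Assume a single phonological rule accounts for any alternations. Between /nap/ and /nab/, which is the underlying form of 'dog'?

/nap/

The stem for 'dog' ends in [b] in [nabɔ] but [p] in [nap].
But 'path' keeps [b] in both environments ([nebɔ], [neb]), so there is no rule changing /b/ to [p] in isolation.
The underlying segment must be /p/; voiceless stops become voiced between vowels, yielding [b] there.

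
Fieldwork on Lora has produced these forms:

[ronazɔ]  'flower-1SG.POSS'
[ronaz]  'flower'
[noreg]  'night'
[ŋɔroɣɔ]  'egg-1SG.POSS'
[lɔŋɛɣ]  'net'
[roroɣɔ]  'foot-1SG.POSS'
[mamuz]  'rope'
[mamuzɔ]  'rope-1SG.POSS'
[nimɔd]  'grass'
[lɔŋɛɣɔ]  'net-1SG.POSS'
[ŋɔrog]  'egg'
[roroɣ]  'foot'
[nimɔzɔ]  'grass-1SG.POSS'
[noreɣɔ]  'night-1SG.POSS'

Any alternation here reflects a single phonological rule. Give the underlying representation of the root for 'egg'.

/ŋɔrog/

In [ŋɔroɣɔ] and [ŋɔrog] the final segment of 'egg' alternates: [ɣ] ~ [g].
But 'net' keeps [ɣ] in both environments ([lɔŋɛɣɔ], [lɔŋɛɣ]), so there is no rule changing /ɣ/ to [g] in isolation.
The alternation reflects intervocalic spirantization: voiced stops become fricatives between vowels. /g/ is underlying.
The underlying form of 'egg' is therefore /ŋɔrog/.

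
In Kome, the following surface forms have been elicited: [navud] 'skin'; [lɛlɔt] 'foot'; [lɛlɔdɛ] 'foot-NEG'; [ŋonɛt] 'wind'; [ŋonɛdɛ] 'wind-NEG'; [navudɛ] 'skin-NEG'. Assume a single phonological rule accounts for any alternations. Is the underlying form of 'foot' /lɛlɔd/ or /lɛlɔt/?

/lɛlɔt/

The stem for 'foot' ends in [t] in [lɛlɔt] but [d] in [lɛlɔdɛ].
But 'skin' keeps [d] in both environments ([navud], [navudɛ]), so there is no rule changing /d/ to [t] in isolation.
The underlying segment must be /t/; voiceless stops become voiced between vowels, yielding [d] there.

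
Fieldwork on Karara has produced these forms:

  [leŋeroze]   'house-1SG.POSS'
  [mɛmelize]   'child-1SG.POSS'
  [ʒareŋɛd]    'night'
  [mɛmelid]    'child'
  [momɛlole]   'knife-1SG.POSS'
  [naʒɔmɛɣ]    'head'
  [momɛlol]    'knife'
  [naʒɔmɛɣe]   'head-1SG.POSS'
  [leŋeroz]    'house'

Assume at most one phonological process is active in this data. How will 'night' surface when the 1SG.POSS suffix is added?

[ʒareŋɛze]

In [mɛmelid] and [mɛmelize] the final segment of 'child' alternates: [d] ~ [z].
If /z/ were underlying and a rule turned it into [d] in isolation, 'house' would also alternate; but it has [z] in both [leŋeroz] and [leŋeroze].
Therefore /d/ is basic and [z] is derived by intervocalic spirantization (voiced stops become fricatives between vowels).
From [ʒareŋɛd] the stem 'night' is /ʒareŋɛd/; between vowels this yields [ʒareŋɛze].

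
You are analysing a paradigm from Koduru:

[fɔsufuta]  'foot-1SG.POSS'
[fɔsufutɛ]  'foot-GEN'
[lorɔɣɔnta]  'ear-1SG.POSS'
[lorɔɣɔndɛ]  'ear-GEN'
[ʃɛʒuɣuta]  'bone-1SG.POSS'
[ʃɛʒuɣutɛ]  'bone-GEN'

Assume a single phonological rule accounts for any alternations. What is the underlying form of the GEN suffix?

/-dɛ/

The GEN suffix surfaces as [-dɛ] and [-tɛ], depending on the final segment of the stem.
By contrast the 1SG.POSS suffix keeps its initial [t] throughout — that segment must be underlying.
The GEN suffix is therefore /-dɛ/ underlyingly, with post-vocalic devoicing: voiced stops become voiceless after a vowel.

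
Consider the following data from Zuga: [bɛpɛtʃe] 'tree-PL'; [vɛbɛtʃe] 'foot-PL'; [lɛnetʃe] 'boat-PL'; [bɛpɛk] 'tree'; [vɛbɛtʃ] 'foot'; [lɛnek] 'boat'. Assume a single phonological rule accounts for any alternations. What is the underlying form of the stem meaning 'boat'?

/lɛnek/

In [lɛnetʃe] and [lɛnek] the final segment of 'boat' alternates: [tʃ] ~ [k].
Compare 'foot', with invariant [tʃ] in [vɛbɛtʃe] and [vɛbɛtʃ]: an analysis with underlying /tʃ/ and a rule producing [k] in isolation would wrongly predict alternation here too.
The underlying segment must be /k/; /k/ becomes palato-alveolar [tʃ] before a front vowel, yielding [tʃ] there.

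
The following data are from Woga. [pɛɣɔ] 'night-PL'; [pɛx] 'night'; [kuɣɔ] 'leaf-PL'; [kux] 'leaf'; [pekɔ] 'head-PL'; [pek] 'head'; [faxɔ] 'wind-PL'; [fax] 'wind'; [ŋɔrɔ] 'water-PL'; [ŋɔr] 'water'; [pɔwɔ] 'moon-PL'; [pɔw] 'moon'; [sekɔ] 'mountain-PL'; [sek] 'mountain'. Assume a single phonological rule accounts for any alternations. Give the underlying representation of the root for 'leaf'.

/kuɣ/

In [kuɣɔ] and [kux] the final segment of 'leaf' alternates: [ɣ] ~ [x].
The stem 'wind' ([faxɔ], [fax]) shows [x] unchanged in both environments, so [x] cannot be basic with [ɣ] derived before the PL suffix.
The alternation reflects word-final obstruent devoicing: voiced obstruents become voiceless word-finally. /ɣ/ is underlying.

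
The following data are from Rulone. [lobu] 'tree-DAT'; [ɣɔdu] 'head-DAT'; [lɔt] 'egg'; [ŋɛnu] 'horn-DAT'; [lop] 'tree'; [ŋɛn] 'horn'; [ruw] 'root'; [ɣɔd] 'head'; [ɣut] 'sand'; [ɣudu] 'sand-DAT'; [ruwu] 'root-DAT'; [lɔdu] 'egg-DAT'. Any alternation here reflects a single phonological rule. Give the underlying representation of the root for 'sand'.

/ɣut/

The root 'sand' surfaces as [ɣudu] and [ɣut], with a stem-final [d] ~ [t] alternation.
Compare 'head', with invariant [d] in [ɣɔdu] and [ɣɔd]: an analysis with underlying /d/ and a rule producing [t] in isolation would wrongly predict alternation here too.
The underlying segment must be /t/; voiceless stops become voiced between vowels, yielding [d] there.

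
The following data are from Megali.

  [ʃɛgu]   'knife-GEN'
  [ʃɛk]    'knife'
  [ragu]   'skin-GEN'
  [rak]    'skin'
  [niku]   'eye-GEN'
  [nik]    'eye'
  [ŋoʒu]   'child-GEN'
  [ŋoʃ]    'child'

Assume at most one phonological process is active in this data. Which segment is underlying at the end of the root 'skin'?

The stem for 'skin' ends in [g] in [ragu] but [k] in [rak].
If /k/ were underlying and a rule turned it into [g] before the GEN suffix, 'eye' would also alternate; but it has [k] in both [niku] and [nik].
So /g/ is underlying, and a rule of word-final obstruent devoicing — voiced obstruents become voiceless word-finally — gives [k].

/g/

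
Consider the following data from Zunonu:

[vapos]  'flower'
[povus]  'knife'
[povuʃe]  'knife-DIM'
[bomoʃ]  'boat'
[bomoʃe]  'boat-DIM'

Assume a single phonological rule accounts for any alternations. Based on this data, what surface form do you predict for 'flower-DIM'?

[vapoʃe]

'knife' shows [s] ~ [ʃ] at the end of the stem ([povus] vs [povuʃe]).
The stem 'boat' ([bomoʃ], [bomoʃe]) shows [ʃ] unchanged in both environments, so [ʃ] cannot be basic with [s] derived in isolation.
Therefore /s/ is basic and [ʃ] is derived by palatalization before a front vowel (/s/ becomes palato-alveolar [ʃ] before a front vowel).
The one attested form of 'flower', [vapos], shows underlying /vapos/. Applying the same rule before a front vowel gives [vapoʃe].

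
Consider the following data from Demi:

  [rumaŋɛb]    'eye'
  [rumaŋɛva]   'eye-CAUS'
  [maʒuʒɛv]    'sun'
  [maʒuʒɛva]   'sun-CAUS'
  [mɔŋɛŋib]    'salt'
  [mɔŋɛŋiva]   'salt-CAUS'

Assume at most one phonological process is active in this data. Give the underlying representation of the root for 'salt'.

/mɔŋɛŋib/

'salt' shows [b] ~ [v] at the end of the stem ([mɔŋɛŋib] vs [mɔŋɛŋiva]).
Compare 'sun', with invariant [v] in [maʒuʒɛv] and [maʒuʒɛva]: an analysis with underlying /v/ and a rule producing [b] in isolation would wrongly predict alternation here too.
The alternation reflects intervocalic spirantization: voiced stops become fricatives between vowels. /b/ is underlying.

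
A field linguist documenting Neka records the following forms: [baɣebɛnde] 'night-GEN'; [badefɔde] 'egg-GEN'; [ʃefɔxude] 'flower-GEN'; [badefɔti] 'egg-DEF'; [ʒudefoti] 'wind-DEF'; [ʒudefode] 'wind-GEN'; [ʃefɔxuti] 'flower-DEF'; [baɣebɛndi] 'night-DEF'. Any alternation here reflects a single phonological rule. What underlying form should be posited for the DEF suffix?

/-ti/

The DEF suffix surfaces as [-di] and [-ti], depending on the final segment of the stem.
By contrast the GEN suffix keeps its initial [d] throughout — that segment must be underlying.
So the underlying form is /-ti/, and voiceless stops become voiced after a nasal.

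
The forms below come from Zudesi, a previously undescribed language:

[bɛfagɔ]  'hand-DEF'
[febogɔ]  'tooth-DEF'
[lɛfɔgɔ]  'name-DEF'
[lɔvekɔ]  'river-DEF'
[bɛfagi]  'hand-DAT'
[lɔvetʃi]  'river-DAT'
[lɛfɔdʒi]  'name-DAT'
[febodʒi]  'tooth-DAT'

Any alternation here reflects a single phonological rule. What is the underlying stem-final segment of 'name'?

/dʒ/

In [lɛfɔgɔ] and [lɛfɔdʒi] the final segment of 'name' alternates: [g] ~ [dʒ].
If /g/ were underlying and a rule turned it into [dʒ] before the DAT suffix, 'hand' would also alternate; but it has [g] in both [bɛfagɔ] and [bɛfagi].
So /dʒ/ is underlying, and a rule of depalatalization — palato-alveolar /tʃ/ and /dʒ/ become [k] and [g] when no front vowel follows — gives [g].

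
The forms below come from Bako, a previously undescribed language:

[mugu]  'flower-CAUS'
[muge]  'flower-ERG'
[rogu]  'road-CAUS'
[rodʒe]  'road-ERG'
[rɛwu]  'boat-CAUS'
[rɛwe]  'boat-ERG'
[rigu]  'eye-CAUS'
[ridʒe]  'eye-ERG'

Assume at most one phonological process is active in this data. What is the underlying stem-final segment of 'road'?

In [rogu] and [rodʒe] the final segment of 'road' alternates: [g] ~ [dʒ].
Compare 'flower', with invariant [g] in [mugu] and [muge]: an analysis with underlying /g/ and a rule producing [dʒ] before the ERG suffix would wrongly predict alternation here too.
So /dʒ/ is underlying, and a rule of depalatalization — palato-alveolar /dʒ/ becomes [g] when no front vowel follows — gives [g].

/dʒ/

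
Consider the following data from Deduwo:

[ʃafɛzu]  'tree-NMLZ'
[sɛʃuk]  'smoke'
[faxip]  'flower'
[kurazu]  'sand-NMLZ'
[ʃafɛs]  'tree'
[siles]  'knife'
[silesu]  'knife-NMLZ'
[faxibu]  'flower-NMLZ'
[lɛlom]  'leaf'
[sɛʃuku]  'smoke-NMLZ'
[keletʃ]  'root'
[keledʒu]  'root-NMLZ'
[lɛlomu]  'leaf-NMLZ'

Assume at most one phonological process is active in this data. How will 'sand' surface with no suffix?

The stem for 'tree' ends in [s] in [ʃafɛs] but [z] in [ʃafɛzu].
If /s/ were underlying and a rule turned it into [z] before the NMLZ suffix, 'knife' would also alternate; but it has [s] in both [siles] and [silesu].
So /z/ is underlying, and a rule of word-final obstruent devoicing — voiced obstruents become voiceless word-finally — gives [s].
The one attested form of 'sand', [kurazu], shows underlying /kuraz/. Applying the same rule word-finally gives [kuras].

[kuras]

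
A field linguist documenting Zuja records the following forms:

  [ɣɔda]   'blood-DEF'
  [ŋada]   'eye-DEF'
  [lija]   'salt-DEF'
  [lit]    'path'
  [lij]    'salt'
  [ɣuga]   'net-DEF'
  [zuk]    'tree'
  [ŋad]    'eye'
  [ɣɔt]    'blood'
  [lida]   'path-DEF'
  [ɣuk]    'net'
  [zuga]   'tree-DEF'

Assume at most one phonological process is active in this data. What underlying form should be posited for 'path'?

'path' shows [t] ~ [d] at the end of the stem ([lit] vs [lida]).
If /d/ were underlying and a rule turned it into [t] in isolation, 'eye' would also alternate; but it has [d] in both [ŋad] and [ŋada].
So /t/ is underlying, and a rule of intervocalic voicing — voiceless stops become voiced between vowels — gives [d].

/lit/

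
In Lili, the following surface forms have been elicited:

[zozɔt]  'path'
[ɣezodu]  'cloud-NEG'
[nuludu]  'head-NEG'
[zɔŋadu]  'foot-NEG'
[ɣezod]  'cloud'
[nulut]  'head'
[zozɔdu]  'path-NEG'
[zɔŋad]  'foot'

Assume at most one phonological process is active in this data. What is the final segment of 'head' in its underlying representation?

/t/

The stem for 'head' ends in [d] in [nuludu] but [t] in [nulut].
The stem 'foot' ([zɔŋadu], [zɔŋad]) shows [d] unchanged in both environments, so [d] cannot be basic with [t] derived in isolation.
The underlying segment must be /t/; voiceless stops become voiced between vowels, yielding [d] there.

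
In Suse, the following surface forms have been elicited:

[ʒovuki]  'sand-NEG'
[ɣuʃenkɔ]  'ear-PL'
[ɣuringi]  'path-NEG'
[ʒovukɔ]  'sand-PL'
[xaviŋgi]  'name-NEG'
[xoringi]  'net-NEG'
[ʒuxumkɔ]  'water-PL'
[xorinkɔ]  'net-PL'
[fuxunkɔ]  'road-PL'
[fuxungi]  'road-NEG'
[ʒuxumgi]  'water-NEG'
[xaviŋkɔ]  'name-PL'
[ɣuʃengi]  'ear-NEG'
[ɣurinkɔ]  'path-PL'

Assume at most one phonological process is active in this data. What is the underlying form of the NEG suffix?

/-gi/

The NEG morpheme has two allomorphs, [-gi] and [-ki].
The PL suffix, which begins with [k], is invariant after every stem; so [k] is not altered by any rule here.
So the underlying form is /-gi/, and voiced stops become voiceless after a vowel.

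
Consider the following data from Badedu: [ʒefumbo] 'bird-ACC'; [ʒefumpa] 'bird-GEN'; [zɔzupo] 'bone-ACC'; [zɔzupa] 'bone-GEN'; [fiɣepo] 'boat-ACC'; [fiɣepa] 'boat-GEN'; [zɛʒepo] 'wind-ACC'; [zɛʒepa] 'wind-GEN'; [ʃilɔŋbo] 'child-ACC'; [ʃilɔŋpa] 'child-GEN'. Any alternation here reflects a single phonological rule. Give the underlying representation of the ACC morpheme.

/-bo/

The ACC morpheme has two allomorphs, [-bo] and [-po].
The GEN suffix, which begins with [p], is invariant after every stem; so [p] is not altered by any rule here.
The ACC suffix is therefore /-bo/ underlyingly, with post-vocalic devoicing: voiced stops become voiceless after a vowel.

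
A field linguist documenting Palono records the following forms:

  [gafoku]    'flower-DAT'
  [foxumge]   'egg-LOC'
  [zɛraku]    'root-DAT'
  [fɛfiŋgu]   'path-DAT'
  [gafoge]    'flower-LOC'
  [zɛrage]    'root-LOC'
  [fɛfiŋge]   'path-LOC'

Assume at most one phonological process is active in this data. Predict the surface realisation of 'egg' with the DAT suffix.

[foxumgu]

The DAT suffix surfaces as [-gu] and [-ku], depending on the final segment of the stem.
By contrast the LOC suffix keeps its initial [g] throughout — that segment must be underlying.
So the underlying form is /-ku/, and voiceless stops become voiced after a nasal.
After 'egg', which ends in a nasal, the suffix surfaces as [-gu], giving [foxumgu].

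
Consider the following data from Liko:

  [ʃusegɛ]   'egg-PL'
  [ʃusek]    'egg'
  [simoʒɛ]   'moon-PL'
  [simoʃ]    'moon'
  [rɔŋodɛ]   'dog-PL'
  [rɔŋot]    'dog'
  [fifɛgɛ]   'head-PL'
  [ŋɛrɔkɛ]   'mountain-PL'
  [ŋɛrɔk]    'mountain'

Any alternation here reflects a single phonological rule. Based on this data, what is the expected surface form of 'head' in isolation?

[fifɛk]

In [ʃusegɛ] and [ʃusek] the final segment of 'egg' alternates: [g] ~ [k].
But 'mountain' keeps [k] in both environments ([ŋɛrɔkɛ], [ŋɛrɔk]), so there is no rule changing /k/ to [g] before the PL suffix.
Therefore /g/ is basic and [k] is derived by word-final obstruent devoicing (voiced obstruents become voiceless word-finally).
The one attested form of 'head', [fifɛgɛ], shows underlying /fifɛg/. Applying the same rule word-finally gives [fifɛk].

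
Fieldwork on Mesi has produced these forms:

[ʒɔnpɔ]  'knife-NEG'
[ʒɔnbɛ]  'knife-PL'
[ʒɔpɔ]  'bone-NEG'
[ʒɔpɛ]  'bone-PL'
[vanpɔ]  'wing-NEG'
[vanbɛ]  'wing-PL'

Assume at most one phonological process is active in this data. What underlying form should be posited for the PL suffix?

/-bɛ/

The PL morpheme has two allomorphs, [-bɛ] and [-pɛ].
The NEG suffix, which begins with [p], is invariant after every stem; so [p] is not altered by any rule here.
So the underlying form is /-bɛ/, and voiced stops become voiceless after a vowel.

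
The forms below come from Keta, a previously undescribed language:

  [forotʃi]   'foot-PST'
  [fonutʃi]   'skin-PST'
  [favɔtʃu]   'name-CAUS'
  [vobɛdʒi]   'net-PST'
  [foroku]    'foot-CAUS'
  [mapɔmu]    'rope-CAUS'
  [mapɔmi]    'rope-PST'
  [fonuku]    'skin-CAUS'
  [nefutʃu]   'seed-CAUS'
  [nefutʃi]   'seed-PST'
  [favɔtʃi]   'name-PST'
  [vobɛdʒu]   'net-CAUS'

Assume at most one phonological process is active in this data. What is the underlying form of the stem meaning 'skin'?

/fonuk/

The stem for 'skin' ends in [k] in [fonuku] but [tʃ] in [fonutʃi].
Compare 'seed', with invariant [tʃ] in [nefutʃu] and [nefutʃi]: an analysis with underlying /tʃ/ and a rule producing [k] before the CAUS suffix would wrongly predict alternation here too.
Therefore /k/ is basic and [tʃ] is derived by palatalization before a front vowel (/k/ becomes palato-alveolar [tʃ] before a front vowel).
The underlying form of 'skin' is therefore /fonuk/.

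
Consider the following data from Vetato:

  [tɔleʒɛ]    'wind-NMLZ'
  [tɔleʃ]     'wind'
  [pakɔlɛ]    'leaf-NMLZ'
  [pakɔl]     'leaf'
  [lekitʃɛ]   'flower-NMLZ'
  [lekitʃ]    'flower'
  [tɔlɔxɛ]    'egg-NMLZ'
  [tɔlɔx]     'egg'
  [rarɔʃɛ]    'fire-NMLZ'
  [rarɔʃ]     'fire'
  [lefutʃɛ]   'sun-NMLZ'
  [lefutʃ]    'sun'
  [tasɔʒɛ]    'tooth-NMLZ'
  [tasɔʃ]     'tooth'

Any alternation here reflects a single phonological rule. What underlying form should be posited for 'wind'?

In [tɔleʒɛ] and [tɔleʃ] the final segment of 'wind' alternates: [ʒ] ~ [ʃ].
But 'fire' keeps [ʃ] in both environments ([rarɔʃɛ], [rarɔʃ]), so there is no rule changing /ʃ/ to [ʒ] before the NMLZ suffix.
The underlying segment must be /ʒ/; voiced obstruents become voiceless word-finally, yielding [ʃ] there.

/tɔleʒ/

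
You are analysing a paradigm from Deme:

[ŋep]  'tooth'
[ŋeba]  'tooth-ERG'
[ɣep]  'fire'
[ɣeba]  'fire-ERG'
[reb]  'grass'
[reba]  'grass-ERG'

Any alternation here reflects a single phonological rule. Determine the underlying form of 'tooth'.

The stem for 'tooth' ends in [p] in [ŋep] but [b] in [ŋeba].
If /b/ were underlying and a rule turned it into [p] in isolation, 'grass' would also alternate; but it has [b] in both [reb] and [reba].
The alternation reflects intervocalic voicing: voiceless stops become voiced between vowels. /p/ is underlying.
So 'tooth' = /ŋep/.

/ŋep/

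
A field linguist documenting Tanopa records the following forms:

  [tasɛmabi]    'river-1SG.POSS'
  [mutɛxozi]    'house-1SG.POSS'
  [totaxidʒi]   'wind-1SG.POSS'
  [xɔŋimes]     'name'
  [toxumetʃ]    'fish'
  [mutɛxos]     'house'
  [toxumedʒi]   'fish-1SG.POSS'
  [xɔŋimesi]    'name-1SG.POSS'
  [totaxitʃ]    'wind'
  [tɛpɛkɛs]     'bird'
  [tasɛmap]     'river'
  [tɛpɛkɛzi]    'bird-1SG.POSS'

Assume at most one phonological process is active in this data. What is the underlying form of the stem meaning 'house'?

/mutɛxoz/

The root 'house' surfaces as [mutɛxos] and [mutɛxozi], with a stem-final [s] ~ [z] alternation.
But 'name' keeps [s] in both environments ([xɔŋimes], [xɔŋimesi]), so there is no rule changing /s/ to [z] before the 1SG.POSS suffix.
The underlying segment must be /z/; voiced obstruents become voiceless word-finally, yielding [s] there.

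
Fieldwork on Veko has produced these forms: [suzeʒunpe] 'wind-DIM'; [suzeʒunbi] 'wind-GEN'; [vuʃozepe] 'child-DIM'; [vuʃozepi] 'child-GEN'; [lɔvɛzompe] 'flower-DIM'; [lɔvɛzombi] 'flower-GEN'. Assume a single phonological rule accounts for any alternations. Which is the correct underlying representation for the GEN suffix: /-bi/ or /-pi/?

/-bi/

The GEN morpheme has two allomorphs, [-bi] and [-pi].
The DIM suffix, which begins with [p], is invariant after every stem; so [p] is not altered by any rule here.
The GEN suffix is therefore /-bi/ underlyingly, with post-vocalic devoicing: voiced stops become voiceless after a vowel.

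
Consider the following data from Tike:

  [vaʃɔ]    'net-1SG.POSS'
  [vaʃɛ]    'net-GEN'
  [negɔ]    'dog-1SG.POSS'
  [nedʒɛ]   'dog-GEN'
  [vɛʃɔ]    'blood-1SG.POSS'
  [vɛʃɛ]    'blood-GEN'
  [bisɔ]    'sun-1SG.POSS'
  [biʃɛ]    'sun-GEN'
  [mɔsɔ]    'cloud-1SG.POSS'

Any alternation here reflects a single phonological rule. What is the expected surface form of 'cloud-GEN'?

[mɔʃɛ]

The root 'sun' surfaces as [bisɔ] and [biʃɛ], with a stem-final [s] ~ [ʃ] alternation.
The stem 'net' ([vaʃɔ], [vaʃɛ]) shows [ʃ] unchanged in both environments, so [ʃ] cannot be basic with [s] derived before the 1SG.POSS suffix.
So /s/ is underlying, and a rule of palatalization before a front vowel — /g/ and /s/ become palato-alveolar [dʒ] and [ʃ] before a front vowel — gives [ʃ].
The one attested form of 'cloud', [mɔsɔ], shows underlying /mɔs/. Applying the same rule before a front vowel gives [mɔʃɛ].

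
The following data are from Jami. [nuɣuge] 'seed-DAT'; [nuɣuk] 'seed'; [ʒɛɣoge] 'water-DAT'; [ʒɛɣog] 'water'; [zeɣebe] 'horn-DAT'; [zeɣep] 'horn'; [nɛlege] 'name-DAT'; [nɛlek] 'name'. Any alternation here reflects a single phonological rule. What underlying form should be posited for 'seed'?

/nuɣuk/

'seed' shows [g] ~ [k] at the end of the stem ([nuɣuge] vs [nuɣuk]).
Compare 'water', with invariant [g] in [ʒɛɣoge] and [ʒɛɣog]: an analysis with underlying /g/ and a rule producing [k] in isolation would wrongly predict alternation here too.
So /k/ is underlying, and a rule of intervocalic voicing — voiceless stops become voiced between vowels — gives [g].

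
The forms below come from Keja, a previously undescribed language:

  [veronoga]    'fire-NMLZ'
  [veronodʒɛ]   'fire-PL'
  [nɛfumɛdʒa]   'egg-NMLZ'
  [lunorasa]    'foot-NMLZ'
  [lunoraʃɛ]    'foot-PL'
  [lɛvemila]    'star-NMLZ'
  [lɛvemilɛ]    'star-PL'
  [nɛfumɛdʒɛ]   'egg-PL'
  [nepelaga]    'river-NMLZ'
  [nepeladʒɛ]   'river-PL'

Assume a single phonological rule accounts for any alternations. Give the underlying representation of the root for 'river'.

/nepelag/

'river' shows [dʒ] ~ [g] at the end of the stem ([nepeladʒɛ] vs [nepelaga]).
If /dʒ/ were underlying and a rule turned it into [g] before the NMLZ suffix, 'egg' would also alternate; but it has [dʒ] in both [nɛfumɛdʒɛ] and [nɛfumɛdʒa].
The underlying segment must be /g/; /g/ and /s/ become palato-alveolar [dʒ] and [ʃ] before a front vowel, yielding [dʒ] there.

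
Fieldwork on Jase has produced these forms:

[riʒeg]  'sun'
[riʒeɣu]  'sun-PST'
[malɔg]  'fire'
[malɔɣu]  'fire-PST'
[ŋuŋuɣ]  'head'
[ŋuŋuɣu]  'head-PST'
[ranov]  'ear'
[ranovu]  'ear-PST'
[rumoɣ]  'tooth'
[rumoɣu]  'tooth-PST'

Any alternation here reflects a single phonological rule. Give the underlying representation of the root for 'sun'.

In [riʒeg] and [riʒeɣu] the final segment of 'sun' alternates: [g] ~ [ɣ].
But 'head' keeps [ɣ] in both environments ([ŋuŋuɣ], [ŋuŋuɣu]), so there is no rule changing /ɣ/ to [g] in isolation.
So /g/ is underlying, and a rule of intervocalic spirantization — voiced stops become fricatives between vowels — gives [ɣ].
Hence 'sun' is /riʒeg/ underlyingly.

/riʒeg/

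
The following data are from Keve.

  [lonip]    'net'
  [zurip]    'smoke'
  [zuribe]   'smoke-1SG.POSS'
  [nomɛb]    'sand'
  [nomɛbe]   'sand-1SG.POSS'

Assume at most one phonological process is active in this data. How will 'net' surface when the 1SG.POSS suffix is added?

'smoke' shows [p] ~ [b] at the end of the stem ([zurip] vs [zuribe]).
But 'sand' keeps [b] in both environments ([nomɛb], [nomɛbe]), so there is no rule changing /b/ to [p] in isolation.
So /p/ is underlying, and a rule of intervocalic voicing — voiceless stops become voiced between vowels — gives [b].
From [lonip] the stem 'net' is /lonip/; between vowels this yields [lonibe].

[lonibe]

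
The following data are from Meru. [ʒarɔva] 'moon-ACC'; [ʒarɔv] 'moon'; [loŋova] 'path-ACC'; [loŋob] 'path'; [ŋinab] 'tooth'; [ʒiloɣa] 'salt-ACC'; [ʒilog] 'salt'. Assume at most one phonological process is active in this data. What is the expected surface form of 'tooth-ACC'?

The stem for 'path' ends in [v] in [loŋova] but [b] in [loŋob].
The stem 'moon' ([ʒarɔva], [ʒarɔv]) shows [v] unchanged in both environments, so [v] cannot be basic with [b] derived in isolation.
So /b/ is underlying, and a rule of intervocalic spirantization — voiced stops become fricatives between vowels — gives [v].
From [ŋinab] the stem 'tooth' is /ŋinab/; between vowels this yields [ŋinava].

[ŋinava]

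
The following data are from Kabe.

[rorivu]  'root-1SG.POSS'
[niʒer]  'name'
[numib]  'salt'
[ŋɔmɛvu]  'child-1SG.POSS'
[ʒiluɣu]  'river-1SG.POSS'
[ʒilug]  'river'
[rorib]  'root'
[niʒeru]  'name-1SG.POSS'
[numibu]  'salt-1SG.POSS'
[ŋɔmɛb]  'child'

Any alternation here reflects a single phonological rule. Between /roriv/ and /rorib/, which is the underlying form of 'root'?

/roriv/

The stem for 'root' ends in [b] in [rorib] but [v] in [rorivu].
If /b/ were underlying and a rule turned it into [v] before the 1SG.POSS suffix, 'salt' would also alternate; but it has [b] in both [numib] and [numibu].
The underlying segment must be /v/; voiced fricatives become stops word-finally, yielding [b] there.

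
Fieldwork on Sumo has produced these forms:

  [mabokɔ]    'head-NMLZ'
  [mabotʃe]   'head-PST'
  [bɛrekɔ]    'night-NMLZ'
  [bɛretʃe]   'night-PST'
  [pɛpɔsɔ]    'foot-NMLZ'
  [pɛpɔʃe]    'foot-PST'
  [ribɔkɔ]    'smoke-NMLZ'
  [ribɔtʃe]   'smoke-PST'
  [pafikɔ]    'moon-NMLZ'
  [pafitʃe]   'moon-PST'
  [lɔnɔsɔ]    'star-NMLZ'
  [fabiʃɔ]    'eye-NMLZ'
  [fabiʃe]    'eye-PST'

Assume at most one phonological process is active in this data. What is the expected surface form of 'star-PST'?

The root 'foot' surfaces as [pɛpɔsɔ] and [pɛpɔʃe], with a stem-final [s] ~ [ʃ] alternation.
Compare 'eye', with invariant [ʃ] in [fabiʃɔ] and [fabiʃe]: an analysis with underlying /ʃ/ and a rule producing [s] before the NMLZ suffix would wrongly predict alternation here too.
Therefore /s/ is basic and [ʃ] is derived by palatalization before a front vowel (/k/ and /s/ become palato-alveolar [tʃ] and [ʃ] before a front vowel).
The one attested form of 'star', [lɔnɔsɔ], shows underlying /lɔnɔs/. Applying the same rule before a front vowel gives [lɔnɔʃe].

[lɔnɔʃe]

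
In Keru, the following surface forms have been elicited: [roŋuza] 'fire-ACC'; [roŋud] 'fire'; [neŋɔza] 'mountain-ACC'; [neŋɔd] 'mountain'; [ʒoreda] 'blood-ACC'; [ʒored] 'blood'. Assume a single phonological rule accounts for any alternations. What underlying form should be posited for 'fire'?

/roŋuz/

The root 'fire' surfaces as [roŋuza] and [roŋud], with a stem-final [z] ~ [d] alternation.
If /d/ were underlying and a rule turned it into [z] before the ACC suffix, 'blood' would also alternate; but it has [d] in both [ʒoreda] and [ʒored].
Therefore /z/ is basic and [d] is derived by word-final hardening (voiced fricatives become stops word-finally).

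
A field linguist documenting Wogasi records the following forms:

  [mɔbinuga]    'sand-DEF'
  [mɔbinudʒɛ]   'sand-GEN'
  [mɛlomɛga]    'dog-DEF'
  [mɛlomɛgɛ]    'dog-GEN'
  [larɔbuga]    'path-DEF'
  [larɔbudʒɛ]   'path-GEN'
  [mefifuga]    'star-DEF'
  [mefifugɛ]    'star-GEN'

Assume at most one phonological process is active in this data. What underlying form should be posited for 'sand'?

/mɔbinudʒ/

The root 'sand' surfaces as [mɔbinuga] and [mɔbinudʒɛ], with a stem-final [g] ~ [dʒ] alternation.
The stem 'star' ([mefifuga], [mefifugɛ]) shows [g] unchanged in both environments, so [g] cannot be basic with [dʒ] derived before the GEN suffix.
So /dʒ/ is underlying, and a rule of depalatalization — palato-alveolar /dʒ/ becomes [g] when no front vowel follows — gives [g].
The underlying form of 'sand' is therefore /mɔbinudʒ/.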